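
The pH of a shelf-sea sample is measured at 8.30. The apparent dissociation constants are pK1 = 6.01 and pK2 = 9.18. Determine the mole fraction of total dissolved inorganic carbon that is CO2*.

α₀ = 1 / (1 + K1/[H⁺] + K1K2/[H⁺]²) = 1 / (1 + 10^+2.29 + 10^+1.41)
   = 1 / (1 + 194.98 + 25.704) = 1/221.69 = 0.004511

α₀ = 0.00451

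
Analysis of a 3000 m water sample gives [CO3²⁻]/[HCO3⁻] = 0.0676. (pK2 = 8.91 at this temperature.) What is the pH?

From K2 = [H⁺][CO3²⁻]/[HCO3⁻]:  pH = pK2 + log₁₀([CO3²⁻]/[HCO3⁻])
log₁₀(0.0676) = -1.170
pH = 8.91 + (-1.170) = 7.74

pH = 7.74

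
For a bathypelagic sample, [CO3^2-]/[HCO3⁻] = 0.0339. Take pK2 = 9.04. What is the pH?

From K2 = [H⁺][CO3^2-]/[HCO3⁻]:  pH = pK2 + log₁₀([CO3^2-]/[HCO3⁻])
log₁₀(0.0339) = -1.470
pH = 9.04 + (-1.470) = 7.57

pH = 7.57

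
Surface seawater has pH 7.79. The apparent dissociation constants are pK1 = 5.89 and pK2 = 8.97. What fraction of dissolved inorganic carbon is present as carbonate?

α₂ = 1 / (1 + [H⁺]/K2 + [H⁺]²/(K1K2)) = 1 / (1 + 10^+1.18 + 10^-0.72)
   = 1 / (1 + 15.136 + 0.19055) = 1/16.326 = 0.06125

α₂ = 0.0613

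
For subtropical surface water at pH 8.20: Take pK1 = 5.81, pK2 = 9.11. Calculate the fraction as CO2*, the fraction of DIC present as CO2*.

α₀ = 1 / (1 + K1/[H⁺] + K1K2/[H⁺]²) = 1 / (1 + 10^+2.39 + 10^+1.48)
   = 1 / (1 + 245.47 + 30.200) = 1/276.67 = 0.003614

α₀ = 0.00361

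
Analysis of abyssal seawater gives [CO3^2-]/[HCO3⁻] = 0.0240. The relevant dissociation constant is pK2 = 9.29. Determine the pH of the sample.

From K2 = [H⁺][CO3^2-]/[HCO3⁻]:  pH = pK2 + log₁₀([CO3^2-]/[HCO3⁻])
log₁₀(0.0240) = -1.620
pH = 9.29 + (-1.620) = 7.67

pH = 7.67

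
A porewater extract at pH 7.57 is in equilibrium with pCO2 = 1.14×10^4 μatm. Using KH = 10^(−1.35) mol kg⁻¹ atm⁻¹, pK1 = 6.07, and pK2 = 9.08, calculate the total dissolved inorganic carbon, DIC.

DIC = 17.1 mmol/kg

[CO2*] = KH · pCO2 = 10^(−1.35) × 1.14×10^4×10^-6 = 5.092×10^-4 mol/kg
α₀ = 1/(1 + K1/[H⁺] + K1K2/[H⁺]²) = 1/(1 + 10^+1.50 + 10^-0.01) = 0.02976
DIC = [CO2*]/α₀ = 5.092×10^-4 / 0.02976 = 17.1 mmol/kg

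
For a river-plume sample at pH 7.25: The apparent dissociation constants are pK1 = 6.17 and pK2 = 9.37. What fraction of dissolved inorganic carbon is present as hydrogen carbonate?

α₁ = 1 / (1 + [H⁺]/K1 + K2/[H⁺]) = 1 / (1 + 10^-1.08 + 10^-2.12)
   = 1 / (1 + 0.083176 + 0.0075858) = 1/1.0908 = 0.9168

α₁ = 0.917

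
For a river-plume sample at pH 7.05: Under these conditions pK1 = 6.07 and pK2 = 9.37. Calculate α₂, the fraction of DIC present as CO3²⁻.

α₂ = 0.00431

α₂ = 1 / (1 + [H⁺]/K2 + [H⁺]²/(K1K2)) = 1 / (1 + 10^+2.32 + 10^+1.34)
   = 1 / (1 + 208.93 + 21.878) = 1/231.81 = 0.004314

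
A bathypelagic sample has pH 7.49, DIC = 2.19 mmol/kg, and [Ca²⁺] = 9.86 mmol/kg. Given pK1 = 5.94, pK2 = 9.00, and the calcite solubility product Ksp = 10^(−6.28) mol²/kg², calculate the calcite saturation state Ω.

Ω = 1.20

α₂ = 1 / (1 + [H⁺]/K2 + [H⁺]²/(K1K2)) = 1 / (1 + 10^+1.51 + 10^-0.04)
   = 1 / (1 + 32.359 + 0.91201) = 1/34.271 = 0.02918
[CO3²⁻] = α₂ × DIC = 0.02918 × 2.19 = 0.06390 mmol/kg
Ksp = 10^(−6.28) = 5.248×10^-7
Ω = [Ca²⁺][CO3²⁻]/Ksp = (9.86×10^-3)(6.390×10^-5) / 5.248×10^-7 = 1.20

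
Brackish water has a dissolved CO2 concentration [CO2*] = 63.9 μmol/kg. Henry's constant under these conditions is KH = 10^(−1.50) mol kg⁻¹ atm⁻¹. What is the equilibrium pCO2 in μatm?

pCO2 = 2020 μatm

KH = 10^(−1.50) = 3.162×10^-2 mol kg⁻¹ atm⁻¹
pCO2 = [CO2*]/KH = 63.9×10^-6 / 3.162×10^-2 = 2.02×10^-3 atm = 2020 μatm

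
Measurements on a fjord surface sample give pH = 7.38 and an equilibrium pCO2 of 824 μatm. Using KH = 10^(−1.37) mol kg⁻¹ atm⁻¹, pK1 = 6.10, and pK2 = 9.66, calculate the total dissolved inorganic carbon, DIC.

DIC = 0.708 mmol/kg

[CO2*] = KH · pCO2 = 10^(−1.37) × 824×10^-6 = 3.515×10^-5 mol/kg
α₀ = 1/(1 + K1/[H⁺] + K1K2/[H⁺]²) = 1/(1 + 10^+1.28 + 10^-1.00) = 0.04962
DIC = [CO2*]/α₀ = 3.515×10^-5 / 0.04962 = 0.708 mmol/kg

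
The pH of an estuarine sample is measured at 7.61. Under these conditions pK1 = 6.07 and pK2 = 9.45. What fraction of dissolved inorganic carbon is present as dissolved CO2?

α₀ = 0.0276

α₀ = 1 / (1 + K1/[H⁺] + K1K2/[H⁺]²) = 1 / (1 + 10^+1.54 + 10^-0.30)
   = 1 / (1 + 34.674 + 0.50119) = 1/36.175 = 0.02764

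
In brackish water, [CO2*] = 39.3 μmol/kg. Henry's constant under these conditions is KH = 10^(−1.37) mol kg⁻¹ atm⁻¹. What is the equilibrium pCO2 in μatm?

KH = 10^(−1.37) = 4.266×10^-2 mol kg⁻¹ atm⁻¹
pCO2 = [CO2*]/KH = 39.3×10^-6 / 4.266×10^-2 = 9.21×10^-4 atm = 921 μatm

pCO2 = 921 μatm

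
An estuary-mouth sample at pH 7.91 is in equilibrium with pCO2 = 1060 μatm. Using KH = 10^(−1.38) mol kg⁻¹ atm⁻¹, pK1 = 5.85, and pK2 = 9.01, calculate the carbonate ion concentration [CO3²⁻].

[CO2*] = KH · pCO2 = 10^(−1.38) × 1060×10^-6 = 4.419×10^-5 mol/kg
α₀ = 1/(1 + K1/[H⁺] + K1K2/[H⁺]²) = 1/(1 + 10^+2.06 + 10^+0.96) = 0.008004
DIC = [CO2*]/α₀ = 4.419×10^-5 / 0.008004 = 5.521 mmol/kg
[CO3²⁻] = α₂·DIC; α₂ = 0.07300, so [CO3²⁻] = 0.07300 × 5.521 = 0.403 mmol/kg

[CO3²⁻] = 0.403 mmol/kg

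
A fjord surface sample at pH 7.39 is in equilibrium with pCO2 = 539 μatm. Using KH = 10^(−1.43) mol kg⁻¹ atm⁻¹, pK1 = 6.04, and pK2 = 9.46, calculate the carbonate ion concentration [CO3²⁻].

[CO3²⁻] = 3.82 μmol/kg

[CO2*] = KH · pCO2 = 10^(−1.43) × 539×10^-6 = 2.003×10^-5 mol/kg
α₀ = 1/(1 + K1/[H⁺] + K1K2/[H⁺]²) = 1/(1 + 10^+1.35 + 10^-0.72) = 0.04241
DIC = [CO2*]/α₀ = 2.003×10^-5 / 0.04241 = 0.4722 mmol/kg
[CO3²⁻] = α₂·DIC; α₂ = 0.008082, so [CO3²⁻] = 0.008082 × 0.4722 = 0.00382 mmol/kg = 3.82 μmol/kg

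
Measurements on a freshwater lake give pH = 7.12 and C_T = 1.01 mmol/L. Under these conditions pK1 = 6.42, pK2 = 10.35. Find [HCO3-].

[HCO3⁻] = 0.842 mmol/L

α₁ = 1 / (1 + [H⁺]/K1 + K2/[H⁺]) = 1 / (1 + 10^-0.70 + 10^-3.23)
   = 1 / (1 + 0.19953 + 0.00058884) = 1/1.2001 = 0.8333
[HCO3⁻] = α₁ × DIC = 0.8333 × 1.01 = 0.842 mmol/L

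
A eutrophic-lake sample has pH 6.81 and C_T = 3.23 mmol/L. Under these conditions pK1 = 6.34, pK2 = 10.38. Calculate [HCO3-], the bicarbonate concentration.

α₁ = 1 / (1 + [H⁺]/K1 + K2/[H⁺]) = 1 / (1 + 10^-0.47 + 10^-3.57)
   = 1 / (1 + 0.33884 + 0.00026915) = 1/1.3391 = 0.7468
[HCO3⁻] = α₁ × DIC = 0.7468 × 3.23 = 2.41 mmol/L

[HCO3⁻] = 2.41 mmol/L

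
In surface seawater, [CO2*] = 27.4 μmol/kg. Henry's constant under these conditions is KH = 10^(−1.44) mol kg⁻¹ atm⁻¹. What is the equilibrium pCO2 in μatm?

pCO2 = 755 μatm

KH = 10^(−1.44) = 3.631×10^-2 mol kg⁻¹ atm⁻¹
pCO2 = [CO2*]/KH = 27.4×10^-6 / 3.631×10^-2 = 7.55×10^-4 atm = 755 μatm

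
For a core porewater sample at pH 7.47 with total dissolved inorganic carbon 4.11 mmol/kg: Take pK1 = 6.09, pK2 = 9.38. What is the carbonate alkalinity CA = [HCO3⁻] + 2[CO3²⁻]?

CA = 4.00 mmol/kg

CA = [HCO3⁻] + 2[CO3²⁻] = (α₁ + 2α₂)·DIC
At pH 7.47: [H⁺]/K1 = 10^-1.38 = 0.041687, K2/[H⁺] = 10^-1.91 = 0.012303
α₁ = 1/(1 + 0.041687 + 0.012303) = 1/1.0540 = 0.9488; α₂ = α₁·K2/[H⁺] = 0.01167
α₁ + 2α₂ = 0.9721
CA = 0.9721 × 4.11 = 4.00 mmol/kg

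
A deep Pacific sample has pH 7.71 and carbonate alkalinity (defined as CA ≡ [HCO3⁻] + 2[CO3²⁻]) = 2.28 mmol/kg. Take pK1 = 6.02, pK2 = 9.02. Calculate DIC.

CA = [HCO3⁻] + 2[CO3²⁻] = (α₁ + 2α₂)·DIC
At pH 7.71: [H⁺]/K1 = 10^-1.69 = 0.020417, K2/[H⁺] = 10^-1.31 = 0.048978
α₁ = 1/(1 + 0.020417 + 0.048978) = 1/1.0694 = 0.9351; α₂ = α₁·K2/[H⁺] = 0.04580
α₁ + 2α₂ = 1.0267
DIC = CA / (α₁ + 2α₂) = 2.28 / 1.0267 = 2.22 mmol/kg

DIC = 2.22 mmol/kg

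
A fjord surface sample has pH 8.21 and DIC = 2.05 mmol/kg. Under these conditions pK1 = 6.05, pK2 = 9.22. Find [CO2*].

α₀ = 1 / (1 + K1/[H⁺] + K1K2/[H⁺]²) = 1 / (1 + 10^+2.16 + 10^+1.15)
   = 1 / (1 + 144.54 + 14.125) = 1/159.67 = 0.006263
[CO2*] = α₀ × DIC = 0.006263 × 2.05 = 0.0128 mmol/kg = 12.8 μmol/kg

[CO2*] = 12.8 μmol/kg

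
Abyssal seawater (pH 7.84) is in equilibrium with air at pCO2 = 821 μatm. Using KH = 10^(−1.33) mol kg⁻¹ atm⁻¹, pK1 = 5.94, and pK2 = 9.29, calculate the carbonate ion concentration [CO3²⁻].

[CO3²⁻] = 0.108 mmol/kg

[CO2*] = KH · pCO2 = 10^(−1.33) × 821×10^-6 = 3.840×10^-5 mol/kg
α₀ = 1/(1 + K1/[H⁺] + K1K2/[H⁺]²) = 1/(1 + 10^+1.90 + 10^+0.45) = 0.01201
DIC = [CO2*]/α₀ = 3.840×10^-5 / 0.01201 = 3.197 mmol/kg
[CO3²⁻] = α₂·DIC; α₂ = 0.03385, so [CO3²⁻] = 0.03385 × 3.197 = 0.108 mmol/kg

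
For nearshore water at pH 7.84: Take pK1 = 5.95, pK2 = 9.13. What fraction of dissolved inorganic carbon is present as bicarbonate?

α₁ = 0.940

α₁ = 1 / (1 + [H⁺]/K1 + K2/[H⁺]) = 1 / (1 + 10^-1.89 + 10^-1.29)
   = 1 / (1 + 0.012882 + 0.051286) = 1/1.0642 = 0.9397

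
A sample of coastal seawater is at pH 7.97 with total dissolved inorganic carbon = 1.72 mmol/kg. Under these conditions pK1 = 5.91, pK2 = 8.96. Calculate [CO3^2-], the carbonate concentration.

α₂ = 1 / (1 + [H⁺]/K2 + [H⁺]²/(K1K2)) = 1 / (1 + 10^+0.99 + 10^-1.07)
   = 1 / (1 + 9.7724 + 0.085114) = 1/10.857 = 0.09210
[CO3²⁻] = α₂ × DIC = 0.09210 × 1.72 = 0.158 mmol/kg

[CO3²⁻] = 0.158 mmol/kg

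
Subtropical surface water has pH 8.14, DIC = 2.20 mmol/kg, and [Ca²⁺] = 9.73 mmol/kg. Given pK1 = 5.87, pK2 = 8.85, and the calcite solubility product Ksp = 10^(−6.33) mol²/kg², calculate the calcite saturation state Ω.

α₂ = 1 / (1 + [H⁺]/K2 + [H⁺]²/(K1K2)) = 1 / (1 + 10^+0.71 + 10^-1.56)
   = 1 / (1 + 5.1286 + 0.027542) = 1/6.1562 = 0.1624
[CO3²⁻] = α₂ × DIC = 0.1624 × 2.20 = 0.3574 mmol/kg
Ksp = 10^(−6.33) = 4.677×10^-7
Ω = [Ca²⁺][CO3²⁻]/Ksp = (9.73×10^-3)(3.574×10^-4) / 4.677×10^-7 = 7.43

Ω = 7.43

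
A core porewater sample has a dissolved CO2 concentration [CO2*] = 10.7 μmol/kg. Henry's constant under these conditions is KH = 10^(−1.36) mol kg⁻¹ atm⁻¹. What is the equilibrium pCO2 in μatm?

KH = 10^(−1.36) = 4.365×10^-2 mol kg⁻¹ atm⁻¹
pCO2 = [CO2*]/KH = 10.7×10^-6 / 4.365×10^-2 = 2.45×10^-4 atm = 245 μatm

pCO2 = 245 μatm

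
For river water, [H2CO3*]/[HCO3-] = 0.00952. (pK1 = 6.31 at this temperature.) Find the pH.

From K1 = [H⁺][HCO3-]/[H2CO3*]:  pH = pK1 − log₁₀([H2CO3*]/[HCO3-])
log₁₀(0.00952) = -2.021
pH = 6.31 − (-2.021) = 8.33

pH = 8.33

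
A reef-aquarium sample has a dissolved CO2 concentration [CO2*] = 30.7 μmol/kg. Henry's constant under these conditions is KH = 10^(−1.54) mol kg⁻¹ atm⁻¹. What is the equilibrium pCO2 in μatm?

pCO2 = 1060 μatm

KH = 10^(−1.54) = 2.884×10^-2 mol kg⁻¹ atm⁻¹
pCO2 = [CO2*]/KH = 30.7×10^-6 / 2.884×10^-2 = 1.06×10^-3 atm = 1060 μatm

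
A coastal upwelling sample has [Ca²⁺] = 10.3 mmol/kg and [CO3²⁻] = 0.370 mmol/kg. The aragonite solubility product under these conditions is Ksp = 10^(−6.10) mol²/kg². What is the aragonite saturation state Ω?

Ω = 4.80

Ksp = 10^(−6.10) = 7.943×10^-7
Ω = [Ca²⁺][CO3²⁻]/Ksp = (10.3×10^-3)(0.370×10^-3) / 7.943×10^-7 = 4.80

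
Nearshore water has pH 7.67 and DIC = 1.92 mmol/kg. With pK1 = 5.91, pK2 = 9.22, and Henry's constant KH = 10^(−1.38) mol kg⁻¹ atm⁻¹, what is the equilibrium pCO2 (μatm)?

α₀ = 1 / (1 + K1/[H⁺] + K1K2/[H⁺]²) = 1 / (1 + 10^+1.76 + 10^+0.21)
   = 1 / (1 + 57.544 + 1.6218) = 1/60.166 = 0.01662
[CO2*] = α₀ × DIC = 0.01662 × 1.92 = 0.03191 mmol/kg
pCO2 = [CO2*]/KH = 3.191×10^-5 / 4.169×10^-2 = 766 μatm

pCO2 = 766 μatm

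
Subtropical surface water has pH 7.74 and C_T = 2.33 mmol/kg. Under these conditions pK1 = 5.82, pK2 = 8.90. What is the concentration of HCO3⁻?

[HCO3⁻] = 2.16 mmol/kg

α₁ = 1 / (1 + [H⁺]/K1 + K2/[H⁺]) = 1 / (1 + 10^-1.92 + 10^-1.16)
   = 1 / (1 + 0.012023 + 0.069183) = 1/1.0812 = 0.9249
[HCO3⁻] = α₁ × DIC = 0.9249 × 2.33 = 2.16 mmol/kg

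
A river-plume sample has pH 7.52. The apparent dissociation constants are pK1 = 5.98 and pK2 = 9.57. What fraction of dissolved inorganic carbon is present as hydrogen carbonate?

α₁ = 0.964

α₁ = 1 / (1 + [H⁺]/K1 + K2/[H⁺]) = 1 / (1 + 10^-1.54 + 10^-2.05)
   = 1 / (1 + 0.028840 + 0.0089125) = 1/1.0378 = 0.9636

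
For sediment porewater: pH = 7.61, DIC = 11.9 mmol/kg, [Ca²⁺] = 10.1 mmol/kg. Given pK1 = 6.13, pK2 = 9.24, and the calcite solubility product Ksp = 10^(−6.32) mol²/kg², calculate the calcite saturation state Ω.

Ω = 5.57

α₂ = 1 / (1 + [H⁺]/K2 + [H⁺]²/(K1K2)) = 1 / (1 + 10^+1.63 + 10^+0.15)
   = 1 / (1 + 42.658 + 1.4125) = 1/45.070 = 0.02219
[CO3²⁻] = α₂ × DIC = 0.02219 × 11.9 = 0.2640 mmol/kg
Ksp = 10^(−6.32) = 4.786×10^-7
Ω = [Ca²⁺][CO3²⁻]/Ksp = (10.1×10^-3)(2.640×10^-4) / 4.786×10^-7 = 5.57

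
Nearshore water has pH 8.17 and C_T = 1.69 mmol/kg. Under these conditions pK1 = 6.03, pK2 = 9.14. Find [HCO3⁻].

[HCO3⁻] = 1.52 mmol/kg

α₁ = 1 / (1 + [H⁺]/K1 + K2/[H⁺]) = 1 / (1 + 10^-2.14 + 10^-0.97)
   = 1 / (1 + 0.0072444 + 0.10715) = 1/1.1144 = 0.8973
[HCO3⁻] = α₁ × DIC = 0.8973 × 1.69 = 1.52 mmol/kg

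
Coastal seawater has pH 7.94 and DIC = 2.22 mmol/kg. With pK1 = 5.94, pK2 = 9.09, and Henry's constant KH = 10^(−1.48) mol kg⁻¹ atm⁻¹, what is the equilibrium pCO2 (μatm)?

pCO2 = 620 μatm

α₀ = 1 / (1 + K1/[H⁺] + K1K2/[H⁺]²) = 1 / (1 + 10^+2.00 + 10^+0.85)
   = 1 / (1 + 100.00 + 7.0795) = 1/108.08 = 0.009252
[CO2*] = α₀ × DIC = 0.009252 × 2.22 = 0.02054 mmol/kg
pCO2 = [CO2*]/KH = 2.054×10^-5 / 3.311×10^-2 = 620 μatm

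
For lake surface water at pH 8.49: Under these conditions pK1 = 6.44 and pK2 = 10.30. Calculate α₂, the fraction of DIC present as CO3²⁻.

α₂ = 0.0151

α₂ = 1 / (1 + [H⁺]/K2 + [H⁺]²/(K1K2)) = 1 / (1 + 10^+1.81 + 10^-0.24)
   = 1 / (1 + 64.565 + 0.57544) = 1/66.141 = 0.01512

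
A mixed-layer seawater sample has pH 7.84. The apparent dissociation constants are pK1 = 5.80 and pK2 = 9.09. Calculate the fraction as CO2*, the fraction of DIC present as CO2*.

α₀ = 0.00856

α₀ = 1 / (1 + K1/[H⁺] + K1K2/[H⁺]²) = 1 / (1 + 10^+2.04 + 10^+0.79)
   = 1 / (1 + 109.65 + 6.1660) = 1/116.81 = 0.008561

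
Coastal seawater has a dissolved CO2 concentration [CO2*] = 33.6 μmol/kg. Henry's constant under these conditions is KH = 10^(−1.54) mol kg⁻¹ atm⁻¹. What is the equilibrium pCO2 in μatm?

pCO2 = 1170 μatm

KH = 10^(−1.54) = 2.884×10^-2 mol kg⁻¹ atm⁻¹
pCO2 = [CO2*]/KH = 33.6×10^-6 / 2.884×10^-2 = 1.17×10^-3 atm = 1170 μatm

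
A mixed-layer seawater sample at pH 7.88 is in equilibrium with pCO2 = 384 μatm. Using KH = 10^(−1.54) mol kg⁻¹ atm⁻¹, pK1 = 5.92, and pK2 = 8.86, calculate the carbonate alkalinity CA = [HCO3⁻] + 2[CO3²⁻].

[CO2*] = KH · pCO2 = 10^(−1.54) × 384×10^-6 = 1.107×10^-5 mol/kg
α₀ = 1/(1 + K1/[H⁺] + K1K2/[H⁺]²) = 1/(1 + 10^+1.96 + 10^+0.98) = 0.009828
DIC = [CO2*]/α₀ = 1.107×10^-5 / 0.009828 = 1.127 mmol/kg
CA = (α₁ + 2α₂)·DIC = (0.8963 + 2×0.09386) × 1.127 = 1.22 mmol/kg

CA = 1.22 mmol/kg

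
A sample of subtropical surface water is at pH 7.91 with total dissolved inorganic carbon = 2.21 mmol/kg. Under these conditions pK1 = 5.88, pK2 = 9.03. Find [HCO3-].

[HCO3⁻] = 2.04 mmol/kg

α₁ = 1 / (1 + [H⁺]/K1 + K2/[H⁺]) = 1 / (1 + 10^-2.03 + 10^-1.12)
   = 1 / (1 + 0.0093325 + 0.075858) = 1/1.0852 = 0.9215
[HCO3⁻] = α₁ × DIC = 0.9215 × 2.21 = 2.04 mmol/kg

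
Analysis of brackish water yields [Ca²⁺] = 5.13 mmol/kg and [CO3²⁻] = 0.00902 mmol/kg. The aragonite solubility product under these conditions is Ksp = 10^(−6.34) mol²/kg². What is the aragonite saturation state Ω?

Ω = 0.101

Ksp = 10^(−6.34) = 4.571×10^-7
Ω = [Ca²⁺][CO3²⁻]/Ksp = (5.13×10^-3)(0.00902×10^-3) / 4.571×10^-7 = 0.101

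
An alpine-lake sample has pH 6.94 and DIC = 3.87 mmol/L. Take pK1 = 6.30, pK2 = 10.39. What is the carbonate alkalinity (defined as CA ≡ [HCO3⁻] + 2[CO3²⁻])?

CA = 3.15 mmol/L

CA = [HCO3⁻] + 2[CO3²⁻] = (α₁ + 2α₂)·DIC
At pH 6.94: [H⁺]/K1 = 10^-0.64 = 0.22909, K2/[H⁺] = 10^-3.45 = 0.00035481
α₁ = 1/(1 + 0.22909 + 0.00035481) = 1/1.2294 = 0.8134; α₂ = α₁·K2/[H⁺] = 0.0002886
α₁ + 2α₂ = 0.8140
CA = 0.8140 × 3.87 = 3.15 mmol/L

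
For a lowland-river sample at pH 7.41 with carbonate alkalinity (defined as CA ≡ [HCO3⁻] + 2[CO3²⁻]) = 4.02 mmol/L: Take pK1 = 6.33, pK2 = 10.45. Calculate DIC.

DIC = 4.35 mmol/L

CA = [HCO3⁻] + 2[CO3²⁻] = (α₁ + 2α₂)·DIC
At pH 7.41: [H⁺]/K1 = 10^-1.08 = 0.083176, K2/[H⁺] = 10^-3.04 = 0.00091201
α₁ = 1/(1 + 0.083176 + 0.00091201) = 1/1.0841 = 0.9224; α₂ = α₁·K2/[H⁺] = 0.0008413
α₁ + 2α₂ = 0.9241
DIC = CA / (α₁ + 2α₂) = 4.02 / 0.9241 = 4.35 mmol/L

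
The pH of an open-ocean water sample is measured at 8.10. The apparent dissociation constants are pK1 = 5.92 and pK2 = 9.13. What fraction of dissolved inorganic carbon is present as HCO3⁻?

α₁ = 1 / (1 + [H⁺]/K1 + K2/[H⁺]) = 1 / (1 + 10^-2.18 + 10^-1.03)
   = 1 / (1 + 0.0066069 + 0.093325) = 1/1.0999 = 0.9091

α₁ = 0.909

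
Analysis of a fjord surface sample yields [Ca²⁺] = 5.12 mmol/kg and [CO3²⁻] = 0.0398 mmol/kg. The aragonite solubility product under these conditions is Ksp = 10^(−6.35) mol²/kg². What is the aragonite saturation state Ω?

Ω = 0.456

Ksp = 10^(−6.35) = 4.467×10^-7
Ω = [Ca²⁺][CO3²⁻]/Ksp = (5.12×10^-3)(0.0398×10^-3) / 4.467×10^-7 = 0.456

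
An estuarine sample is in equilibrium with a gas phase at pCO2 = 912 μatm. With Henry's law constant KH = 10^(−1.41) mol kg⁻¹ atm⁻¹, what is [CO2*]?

KH = 10^(−1.41) = 3.890×10^-2 mol kg⁻¹ atm⁻¹
[CO2*] = KH · pCO2 = 3.890×10^-2 × 912×10^-6 atm = 3.55×10^-5 mol/kg

[CO2*] = 35.5 μmol/kg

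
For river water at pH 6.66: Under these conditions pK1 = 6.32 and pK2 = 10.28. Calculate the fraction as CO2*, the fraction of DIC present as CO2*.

α₀ = 0.314

α₀ = 1 / (1 + K1/[H⁺] + K1K2/[H⁺]²) = 1 / (1 + 10^+0.34 + 10^-3.28)
   = 1 / (1 + 2.1878 + 0.00052481) = 1/3.1883 = 0.3136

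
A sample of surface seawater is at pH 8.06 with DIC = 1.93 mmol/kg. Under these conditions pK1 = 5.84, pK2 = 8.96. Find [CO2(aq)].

[CO2*] = 10.3 μmol/kg

α₀ = 1 / (1 + K1/[H⁺] + K1K2/[H⁺]²) = 1 / (1 + 10^+2.22 + 10^+1.32)
   = 1 / (1 + 165.96 + 20.893) = 1/187.85 = 0.005323
[CO2*] = α₀ × DIC = 0.005323 × 1.93 = 0.0103 mmol/kg = 10.3 μmol/kg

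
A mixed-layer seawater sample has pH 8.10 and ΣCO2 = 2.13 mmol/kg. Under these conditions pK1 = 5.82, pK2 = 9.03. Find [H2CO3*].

[CO2*] = 9.96 μmol/kg

α₀ = 1 / (1 + K1/[H⁺] + K1K2/[H⁺]²) = 1 / (1 + 10^+2.28 + 10^+1.35)
   = 1 / (1 + 190.55 + 22.387) = 1/213.93 = 0.004674
[CO2*] = α₀ × DIC = 0.004674 × 2.13 = 0.00996 mmol/kg = 9.96 μmol/kg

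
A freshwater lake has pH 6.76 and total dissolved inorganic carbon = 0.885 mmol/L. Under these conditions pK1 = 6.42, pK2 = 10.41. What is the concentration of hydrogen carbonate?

α₁ = 1 / (1 + [H⁺]/K1 + K2/[H⁺]) = 1 / (1 + 10^-0.34 + 10^-3.65)
   = 1 / (1 + 0.45709 + 0.00022387) = 1/1.4573 = 0.6862
[HCO3⁻] = α₁ × DIC = 0.6862 × 0.885 = 0.607 mmol/L

[HCO3⁻] = 0.607 mmol/L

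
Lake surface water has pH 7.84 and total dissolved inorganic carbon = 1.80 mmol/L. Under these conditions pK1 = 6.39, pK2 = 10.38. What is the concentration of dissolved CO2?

[CO2*] = 0.0615 mmol/L

α₀ = 1 / (1 + K1/[H⁺] + K1K2/[H⁺]²) = 1 / (1 + 10^+1.45 + 10^-1.09)
   = 1 / (1 + 28.184 + 0.081283) = 1/29.265 = 0.03417
[CO2*] = α₀ × DIC = 0.03417 × 1.80 = 0.0615 mmol/L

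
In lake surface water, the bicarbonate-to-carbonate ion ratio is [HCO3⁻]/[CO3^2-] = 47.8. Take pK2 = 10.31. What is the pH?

From K2 = [H⁺][CO3^2-]/[HCO3⁻]:  pH = pK2 − log₁₀([HCO3⁻]/[CO3^2-])
log₁₀(47.8) = +1.679
pH = 10.31 − (+1.679) = 8.63

pH = 8.63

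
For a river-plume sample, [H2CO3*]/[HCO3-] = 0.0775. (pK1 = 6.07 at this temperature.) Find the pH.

pH = 7.18

From K1 = [H⁺][HCO3-]/[H2CO3*]:  pH = pK1 − log₁₀([H2CO3*]/[HCO3-])
log₁₀(0.0775) = -1.111
pH = 6.07 − (-1.111) = 7.18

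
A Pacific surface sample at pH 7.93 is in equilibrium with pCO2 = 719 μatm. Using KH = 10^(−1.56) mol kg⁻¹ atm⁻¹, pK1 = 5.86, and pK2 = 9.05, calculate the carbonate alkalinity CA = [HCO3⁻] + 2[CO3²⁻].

CA = 2.68 mmol/kg

[CO2*] = KH · pCO2 = 10^(−1.56) × 719×10^-6 = 1.980×10^-5 mol/kg
α₀ = 1/(1 + K1/[H⁺] + K1K2/[H⁺]²) = 1/(1 + 10^+2.07 + 10^+0.95) = 0.007849
DIC = [CO2*]/α₀ = 1.980×10^-5 / 0.007849 = 2.523 mmol/kg
CA = (α₁ + 2α₂)·DIC = (0.9222 + 2×0.06996) × 2.523 = 2.68 mmol/kg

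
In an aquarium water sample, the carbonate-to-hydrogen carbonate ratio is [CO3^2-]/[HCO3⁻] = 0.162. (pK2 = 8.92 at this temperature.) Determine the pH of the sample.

From K2 = [H⁺][CO3^2-]/[HCO3⁻]:  pH = pK2 + log₁₀([CO3^2-]/[HCO3⁻])
log₁₀(0.162) = -0.790
pH = 8.92 + (-0.790) = 8.13

pH = 8.13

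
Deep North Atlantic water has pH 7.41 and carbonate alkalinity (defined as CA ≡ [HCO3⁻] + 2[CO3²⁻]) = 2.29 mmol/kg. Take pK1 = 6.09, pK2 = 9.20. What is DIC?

DIC = 2.36 mmol/kg

CA = [HCO3⁻] + 2[CO3²⁻] = (α₁ + 2α₂)·DIC
At pH 7.41: [H⁺]/K1 = 10^-1.32 = 0.047863, K2/[H⁺] = 10^-1.79 = 0.016218
α₁ = 1/(1 + 0.047863 + 0.016218) = 1/1.0641 = 0.9398; α₂ = α₁·K2/[H⁺] = 0.01524
α₁ + 2α₂ = 0.9703
DIC = CA / (α₁ + 2α₂) = 2.29 / 0.9703 = 2.36 mmol/kg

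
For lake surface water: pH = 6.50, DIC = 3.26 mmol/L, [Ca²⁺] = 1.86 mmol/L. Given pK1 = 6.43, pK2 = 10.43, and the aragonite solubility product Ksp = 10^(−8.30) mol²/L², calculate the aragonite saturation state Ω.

Ω = 0.0768

α₂ = 1 / (1 + [H⁺]/K2 + [H⁺]²/(K1K2)) = 1 / (1 + 10^+3.93 + 10^+3.86)
   = 1 / (1 + 8511.4 + 7244.4) = 1/1.5757×10^4 = 6.346×10^-5
[CO3²⁻] = α₂ × DIC = 6.346×10^-5 × 3.26 = 0.0002069 mmol/L = 0.2069 μmol/L
Ksp = 10^(−8.30) = 5.012×10^-9
Ω = [Ca²⁺][CO3²⁻]/Ksp = (1.86×10^-3)(2.069×10^-7) / 5.012×10^-9 = 0.0768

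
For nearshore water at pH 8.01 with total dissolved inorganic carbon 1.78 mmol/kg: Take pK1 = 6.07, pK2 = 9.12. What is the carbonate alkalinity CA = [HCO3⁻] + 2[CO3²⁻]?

CA = [HCO3⁻] + 2[CO3²⁻] = (α₁ + 2α₂)·DIC
At pH 8.01: [H⁺]/K1 = 10^-1.94 = 0.011482, K2/[H⁺] = 10^-1.11 = 0.077625
α₁ = 1/(1 + 0.011482 + 0.077625) = 1/1.0891 = 0.9182; α₂ = α₁·K2/[H⁺] = 0.07127
α₁ + 2α₂ = 1.0607
CA = 1.0607 × 1.78 = 1.89 mmol/kg

CA = 1.89 mmol/kg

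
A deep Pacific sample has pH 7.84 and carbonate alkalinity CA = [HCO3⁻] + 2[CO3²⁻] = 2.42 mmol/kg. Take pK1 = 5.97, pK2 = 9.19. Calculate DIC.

DIC = 2.35 mmol/kg

CA = [HCO3⁻] + 2[CO3²⁻] = (α₁ + 2α₂)·DIC
At pH 7.84: [H⁺]/K1 = 10^-1.87 = 0.013490, K2/[H⁺] = 10^-1.35 = 0.044668
α₁ = 1/(1 + 0.013490 + 0.044668) = 1/1.0582 = 0.9450; α₂ = α₁·K2/[H⁺] = 0.04221
α₁ + 2α₂ = 1.0295
DIC = CA / (α₁ + 2α₂) = 2.42 / 1.0295 = 2.35 mmol/kg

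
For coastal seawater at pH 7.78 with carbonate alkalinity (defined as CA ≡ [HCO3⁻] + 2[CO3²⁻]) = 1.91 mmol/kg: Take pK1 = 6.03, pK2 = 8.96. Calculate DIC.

CA = [HCO3⁻] + 2[CO3²⁻] = (α₁ + 2α₂)·DIC
At pH 7.78: [H⁺]/K1 = 10^-1.75 = 0.017783, K2/[H⁺] = 10^-1.18 = 0.066069
α₁ = 1/(1 + 0.017783 + 0.066069) = 1/1.0839 = 0.9226; α₂ = α₁·K2/[H⁺] = 0.06096
α₁ + 2α₂ = 1.0446
DIC = CA / (α₁ + 2α₂) = 1.91 / 1.0446 = 1.83 mmol/kg

DIC = 1.83 mmol/kg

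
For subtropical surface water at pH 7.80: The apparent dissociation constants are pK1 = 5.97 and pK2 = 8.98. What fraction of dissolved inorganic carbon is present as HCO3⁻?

α₁ = 0.925

α₁ = 1 / (1 + [H⁺]/K1 + K2/[H⁺]) = 1 / (1 + 10^-1.83 + 10^-1.18)
   = 1 / (1 + 0.014791 + 0.066069) = 1/1.0809 = 0.9252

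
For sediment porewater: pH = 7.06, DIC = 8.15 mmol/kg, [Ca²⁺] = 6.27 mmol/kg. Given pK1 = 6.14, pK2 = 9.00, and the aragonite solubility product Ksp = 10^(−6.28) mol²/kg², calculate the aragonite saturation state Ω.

α₂ = 1 / (1 + [H⁺]/K2 + [H⁺]²/(K1K2)) = 1 / (1 + 10^+1.94 + 10^+1.02)
   = 1 / (1 + 87.096 + 10.471) = 1/98.568 = 0.01015
[CO3²⁻] = α₂ × DIC = 0.01015 × 8.15 = 0.08268 mmol/kg
Ksp = 10^(−6.28) = 5.248×10^-7
Ω = [Ca²⁺][CO3²⁻]/Ksp = (6.27×10^-3)(8.268×10^-5) / 5.248×10^-7 = 0.988

Ω = 0.988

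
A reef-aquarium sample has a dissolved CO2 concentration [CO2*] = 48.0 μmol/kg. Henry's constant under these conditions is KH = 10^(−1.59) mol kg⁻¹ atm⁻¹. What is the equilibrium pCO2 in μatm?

pCO2 = 1870 μatm

KH = 10^(−1.59) = 2.570×10^-2 mol kg⁻¹ atm⁻¹
pCO2 = [CO2*]/KH = 48.0×10^-6 / 2.570×10^-2 = 1.87×10^-3 atm = 1870 μatm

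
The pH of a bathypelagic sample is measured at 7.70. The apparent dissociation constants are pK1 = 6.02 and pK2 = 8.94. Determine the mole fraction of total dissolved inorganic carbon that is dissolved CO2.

α₀ = 0.0194

α₀ = 1 / (1 + K1/[H⁺] + K1K2/[H⁺]²) = 1 / (1 + 10^+1.68 + 10^+0.44)
   = 1 / (1 + 47.863 + 2.7542) = 1/51.617 = 0.01937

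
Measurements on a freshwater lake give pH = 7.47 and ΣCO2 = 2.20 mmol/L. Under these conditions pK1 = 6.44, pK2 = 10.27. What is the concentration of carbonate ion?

α₂ = 1 / (1 + [H⁺]/K2 + [H⁺]²/(K1K2)) = 1 / (1 + 10^+2.80 + 10^+1.77)
   = 1 / (1 + 630.96 + 58.884) = 1/690.84 = 0.001448
[CO3²⁻] = α₂ × DIC = 0.001448 × 2.20 = 0.00318 mmol/L = 3.18 μmol/L

[CO3²⁻] = 3.18 μmol/L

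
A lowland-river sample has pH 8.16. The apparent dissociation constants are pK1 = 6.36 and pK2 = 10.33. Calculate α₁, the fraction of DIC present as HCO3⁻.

α₁ = 0.978

α₁ = 1 / (1 + [H⁺]/K1 + K2/[H⁺]) = 1 / (1 + 10^-1.80 + 10^-2.17)
   = 1 / (1 + 0.015849 + 0.0067608) = 1/1.0226 = 0.9779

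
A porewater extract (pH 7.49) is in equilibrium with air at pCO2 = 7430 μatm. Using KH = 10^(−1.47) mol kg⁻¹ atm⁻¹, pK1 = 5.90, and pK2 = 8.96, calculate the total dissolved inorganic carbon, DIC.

[CO2*] = KH · pCO2 = 10^(−1.47) × 7430×10^-6 = 2.518×10^-4 mol/kg
α₀ = 1/(1 + K1/[H⁺] + K1K2/[H⁺]²) = 1/(1 + 10^+1.59 + 10^+0.12) = 0.02426
DIC = [CO2*]/α₀ = 2.518×10^-4 / 0.02426 = 10.4 mmol/kg

DIC = 10.4 mmol/kg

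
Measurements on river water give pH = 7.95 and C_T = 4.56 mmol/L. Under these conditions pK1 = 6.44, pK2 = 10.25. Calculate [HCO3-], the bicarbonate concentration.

[HCO3⁻] = 4.40 mmol/L

α₁ = 1 / (1 + [H⁺]/K1 + K2/[H⁺]) = 1 / (1 + 10^-1.51 + 10^-2.30)
   = 1 / (1 + 0.030903 + 0.0050119) = 1/1.0359 = 0.9653
[HCO3⁻] = α₁ × DIC = 0.9653 × 4.56 = 4.40 mmol/L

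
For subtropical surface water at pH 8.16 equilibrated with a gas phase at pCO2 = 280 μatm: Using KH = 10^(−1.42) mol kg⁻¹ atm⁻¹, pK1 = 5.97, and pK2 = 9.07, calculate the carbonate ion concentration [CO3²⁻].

[CO3²⁻] = 0.203 mmol/kg

[CO2*] = KH · pCO2 = 10^(−1.42) × 280×10^-6 = 1.065×10^-5 mol/kg
α₀ = 1/(1 + K1/[H⁺] + K1K2/[H⁺]²) = 1/(1 + 10^+2.19 + 10^+1.28) = 0.005716
DIC = [CO2*]/α₀ = 1.065×10^-5 / 0.005716 = 1.862 mmol/kg
[CO3²⁻] = α₂·DIC; α₂ = 0.1089, so [CO3²⁻] = 0.1089 × 1.862 = 0.203 mmol/kg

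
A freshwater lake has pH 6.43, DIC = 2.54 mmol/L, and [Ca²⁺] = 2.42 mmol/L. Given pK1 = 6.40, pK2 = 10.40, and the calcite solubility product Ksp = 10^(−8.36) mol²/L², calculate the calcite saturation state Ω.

Ω = 0.0780

α₂ = 1 / (1 + [H⁺]/K2 + [H⁺]²/(K1K2)) = 1 / (1 + 10^+3.97 + 10^+3.94)
   = 1 / (1 + 9332.5 + 8709.6) = 1/1.8043×10^4 = 5.542×10^-5
[CO3²⁻] = α₂ × DIC = 5.542×10^-5 × 2.54 = 0.0001408 mmol/L = 0.1408 μmol/L
Ksp = 10^(−8.36) = 4.365×10^-9
Ω = [Ca²⁺][CO3²⁻]/Ksp = (2.42×10^-3)(1.408×10^-7) / 4.365×10^-9 = 0.0780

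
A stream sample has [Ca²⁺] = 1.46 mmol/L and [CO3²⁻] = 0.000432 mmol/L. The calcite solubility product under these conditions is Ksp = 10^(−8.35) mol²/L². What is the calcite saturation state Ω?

Ksp = 10^(−8.35) = 4.467×10^-9
Ω = [Ca²⁺][CO3²⁻]/Ksp = (1.46×10^-3)(0.000432×10^-3) / 4.467×10^-9 = 0.141

Ω = 0.141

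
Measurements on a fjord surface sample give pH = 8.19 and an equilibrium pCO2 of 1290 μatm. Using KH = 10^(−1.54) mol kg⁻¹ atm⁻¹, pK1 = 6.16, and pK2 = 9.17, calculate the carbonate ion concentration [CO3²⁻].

[CO2*] = KH · pCO2 = 10^(−1.54) × 1290×10^-6 = 3.720×10^-5 mol/kg
α₀ = 1/(1 + K1/[H⁺] + K1K2/[H⁺]²) = 1/(1 + 10^+2.03 + 10^+1.05) = 0.008377
DIC = [CO2*]/α₀ = 3.720×10^-5 / 0.008377 = 4.441 mmol/kg
[CO3²⁻] = α₂·DIC; α₂ = 0.09399, so [CO3²⁻] = 0.09399 × 4.441 = 0.417 mmol/kg

[CO3²⁻] = 0.417 mmol/kg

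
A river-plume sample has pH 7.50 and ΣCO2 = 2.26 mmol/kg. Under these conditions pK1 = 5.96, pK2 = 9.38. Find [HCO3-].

[HCO3⁻] = 2.17 mmol/kg

α₁ = 1 / (1 + [H⁺]/K1 + K2/[H⁺]) = 1 / (1 + 10^-1.54 + 10^-1.88)
   = 1 / (1 + 0.028840 + 0.013183) = 1/1.0420 = 0.9597
[HCO3⁻] = α₁ × DIC = 0.9597 × 2.26 = 2.17 mmol/kg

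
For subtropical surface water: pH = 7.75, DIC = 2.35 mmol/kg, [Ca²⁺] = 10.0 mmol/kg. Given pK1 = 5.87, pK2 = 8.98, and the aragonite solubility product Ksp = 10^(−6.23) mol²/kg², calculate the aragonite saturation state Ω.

Ω = 2.19

α₂ = 1 / (1 + [H⁺]/K2 + [H⁺]²/(K1K2)) = 1 / (1 + 10^+1.23 + 10^-0.65)
   = 1 / (1 + 16.982 + 0.22387) = 1/18.206 = 0.05493
[CO3²⁻] = α₂ × DIC = 0.05493 × 2.35 = 0.1291 mmol/kg
Ksp = 10^(−6.23) = 5.888×10^-7
Ω = [Ca²⁺][CO3²⁻]/Ksp = (10.0×10^-3)(1.291×10^-4) / 5.888×10^-7 = 2.19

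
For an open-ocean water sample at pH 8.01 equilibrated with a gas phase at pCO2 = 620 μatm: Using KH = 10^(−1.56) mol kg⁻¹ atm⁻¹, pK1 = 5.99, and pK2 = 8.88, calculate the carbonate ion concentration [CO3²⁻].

[CO3²⁻] = 0.241 mmol/kg

[CO2*] = KH · pCO2 = 10^(−1.56) × 620×10^-6 = 1.708×10^-5 mol/kg
α₀ = 1/(1 + K1/[H⁺] + K1K2/[H⁺]²) = 1/(1 + 10^+2.02 + 10^+1.15) = 0.008345
DIC = [CO2*]/α₀ = 1.708×10^-5 / 0.008345 = 2.046 mmol/kg
[CO3²⁻] = α₂·DIC; α₂ = 0.1179, so [CO3²⁻] = 0.1179 × 2.046 = 0.241 mmol/kg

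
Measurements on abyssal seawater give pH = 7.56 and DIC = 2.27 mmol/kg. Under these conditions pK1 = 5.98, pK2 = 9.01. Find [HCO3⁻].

α₁ = 1 / (1 + [H⁺]/K1 + K2/[H⁺]) = 1 / (1 + 10^-1.58 + 10^-1.45)
   = 1 / (1 + 0.026303 + 0.035481) = 1/1.0618 = 0.9418
[HCO3⁻] = α₁ × DIC = 0.9418 × 2.27 = 2.14 mmol/kg

[HCO3⁻] = 2.14 mmol/kg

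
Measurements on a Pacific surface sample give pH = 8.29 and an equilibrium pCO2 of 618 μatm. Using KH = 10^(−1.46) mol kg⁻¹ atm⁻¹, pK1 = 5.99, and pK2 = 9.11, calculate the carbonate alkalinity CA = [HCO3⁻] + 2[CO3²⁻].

[CO2*] = KH · pCO2 = 10^(−1.46) × 618×10^-6 = 2.143×10^-5 mol/kg
α₀ = 1/(1 + K1/[H⁺] + K1K2/[H⁺]²) = 1/(1 + 10^+2.30 + 10^+1.48) = 0.004334
DIC = [CO2*]/α₀ = 2.143×10^-5 / 0.004334 = 4.944 mmol/kg
CA = (α₁ + 2α₂)·DIC = (0.8648 + 2×0.1309) × 4.944 = 5.57 mmol/kg

CA = 5.57 mmol/kg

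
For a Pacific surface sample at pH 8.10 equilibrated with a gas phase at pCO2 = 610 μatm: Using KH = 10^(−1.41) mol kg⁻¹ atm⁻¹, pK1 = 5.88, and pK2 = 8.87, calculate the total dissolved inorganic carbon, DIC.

[CO2*] = KH · pCO2 = 10^(−1.41) × 610×10^-6 = 2.373×10^-5 mol/kg
α₀ = 1/(1 + K1/[H⁺] + K1K2/[H⁺]²) = 1/(1 + 10^+2.22 + 10^+1.45) = 0.005124
DIC = [CO2*]/α₀ = 2.373×10^-5 / 0.005124 = 4.63 mmol/kg

DIC = 4.63 mmol/kg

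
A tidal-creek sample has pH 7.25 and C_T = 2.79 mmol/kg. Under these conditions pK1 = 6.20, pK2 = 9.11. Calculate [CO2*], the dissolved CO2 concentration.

α₀ = 1 / (1 + K1/[H⁺] + K1K2/[H⁺]²) = 1 / (1 + 10^+1.05 + 10^-0.81)
   = 1 / (1 + 11.220 + 0.15488) = 1/12.375 = 0.08081
[CO2*] = α₀ × DIC = 0.08081 × 2.79 = 0.225 mmol/kg

[CO2*] = 0.225 mmol/kg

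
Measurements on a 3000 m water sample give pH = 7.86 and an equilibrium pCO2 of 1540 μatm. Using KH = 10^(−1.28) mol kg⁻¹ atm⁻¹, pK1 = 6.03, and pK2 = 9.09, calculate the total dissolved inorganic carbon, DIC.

[CO2*] = KH · pCO2 = 10^(−1.28) × 1540×10^-6 = 8.082×10^-5 mol/kg
α₀ = 1/(1 + K1/[H⁺] + K1K2/[H⁺]²) = 1/(1 + 10^+1.83 + 10^+0.60) = 0.01378
DIC = [CO2*]/α₀ = 8.082×10^-5 / 0.01378 = 5.87 mmol/kg

DIC = 5.87 mmol/kg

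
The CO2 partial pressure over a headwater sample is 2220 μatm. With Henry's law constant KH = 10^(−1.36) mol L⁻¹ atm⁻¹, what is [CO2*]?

[CO2*] = 96.9 μmol/L

KH = 10^(−1.36) = 4.365×10^-2 mol L⁻¹ atm⁻¹
[CO2*] = KH · pCO2 = 4.365×10^-2 × 2220×10^-6 atm = 9.69×10^-5 mol/L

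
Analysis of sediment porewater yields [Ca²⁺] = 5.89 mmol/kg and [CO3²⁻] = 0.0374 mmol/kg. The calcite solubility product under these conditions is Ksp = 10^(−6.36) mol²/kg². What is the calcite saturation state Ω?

Ω = 0.505

Ksp = 10^(−6.36) = 4.365×10^-7
Ω = [Ca²⁺][CO3²⁻]/Ksp = (5.89×10^-3)(0.0374×10^-3) / 4.365×10^-7 = 0.505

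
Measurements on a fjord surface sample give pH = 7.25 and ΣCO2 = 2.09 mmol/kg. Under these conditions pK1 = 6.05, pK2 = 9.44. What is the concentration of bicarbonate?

[HCO3⁻] = 1.95 mmol/kg

α₁ = 1 / (1 + [H⁺]/K1 + K2/[H⁺]) = 1 / (1 + 10^-1.20 + 10^-2.19)
   = 1 / (1 + 0.063096 + 0.0064565) = 1/1.0696 = 0.9350
[HCO3⁻] = α₁ × DIC = 0.9350 × 2.09 = 1.95 mmol/kg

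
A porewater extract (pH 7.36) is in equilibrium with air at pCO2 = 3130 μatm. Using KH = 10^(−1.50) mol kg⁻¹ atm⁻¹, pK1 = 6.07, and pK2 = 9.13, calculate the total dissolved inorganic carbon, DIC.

DIC = 2.06 mmol/kg

[CO2*] = KH · pCO2 = 10^(−1.50) × 3130×10^-6 = 9.898×10^-5 mol/kg
α₀ = 1/(1 + K1/[H⁺] + K1K2/[H⁺]²) = 1/(1 + 10^+1.29 + 10^-0.48) = 0.04801
DIC = [CO2*]/α₀ = 9.898×10^-5 / 0.04801 = 2.06 mmol/kg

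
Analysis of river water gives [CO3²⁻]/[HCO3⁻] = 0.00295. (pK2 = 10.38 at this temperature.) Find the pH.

From K2 = [H⁺][CO3²⁻]/[HCO3⁻]:  pH = pK2 + log₁₀([CO3²⁻]/[HCO3⁻])
log₁₀(0.00295) = -2.530
pH = 10.38 + (-2.530) = 7.85

pH = 7.85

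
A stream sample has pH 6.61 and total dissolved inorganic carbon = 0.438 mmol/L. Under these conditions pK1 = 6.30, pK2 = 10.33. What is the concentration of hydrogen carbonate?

[HCO3⁻] = 0.294 mmol/L

α₁ = 1 / (1 + [H⁺]/K1 + K2/[H⁺]) = 1 / (1 + 10^-0.31 + 10^-3.72)
   = 1 / (1 + 0.48978 + 0.00019055) = 1/1.4900 = 0.6712
[HCO3⁻] = α₁ × DIC = 0.6712 × 0.438 = 0.294 mmol/L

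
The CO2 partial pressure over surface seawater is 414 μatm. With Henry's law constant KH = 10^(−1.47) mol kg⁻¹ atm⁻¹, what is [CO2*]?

KH = 10^(−1.47) = 3.388×10^-2 mol kg⁻¹ atm⁻¹
[CO2*] = KH · pCO2 = 3.388×10^-2 × 414×10^-6 atm = 1.40×10^-5 mol/kg

[CO2*] = 14.0 μmol/kg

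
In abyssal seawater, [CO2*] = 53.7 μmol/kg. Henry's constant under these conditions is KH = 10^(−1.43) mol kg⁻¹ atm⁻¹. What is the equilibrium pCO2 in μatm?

KH = 10^(−1.43) = 3.715×10^-2 mol kg⁻¹ atm⁻¹
pCO2 = [CO2*]/KH = 53.7×10^-6 / 3.715×10^-2 = 1.45×10^-3 atm = 1450 μatm

pCO2 = 1450 μatm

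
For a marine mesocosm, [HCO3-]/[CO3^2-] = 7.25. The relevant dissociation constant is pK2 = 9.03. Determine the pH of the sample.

pH = 8.17

From K2 = [H⁺][CO3^2-]/[HCO3-]:  pH = pK2 − log₁₀([HCO3-]/[CO3^2-])
log₁₀(7.25) = +0.860
pH = 9.03 − (+0.860) = 8.17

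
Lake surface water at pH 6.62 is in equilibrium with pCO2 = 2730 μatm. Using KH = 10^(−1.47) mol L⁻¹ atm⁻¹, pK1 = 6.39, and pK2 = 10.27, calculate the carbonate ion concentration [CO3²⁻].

[CO3²⁻] = 0.0352 μmol/L

[CO2*] = KH · pCO2 = 10^(−1.47) × 2730×10^-6 = 9.250×10^-5 mol/L
α₀ = 1/(1 + K1/[H⁺] + K1K2/[H⁺]²) = 1/(1 + 10^+0.23 + 10^-3.42) = 0.3706
DIC = [CO2*]/α₀ = 9.250×10^-5 / 0.3706 = 0.2496 mmol/L
[CO3²⁻] = α₂·DIC; α₂ = 0.0001409, so [CO3²⁻] = 0.0001409 × 0.2496 = 3.52×10^-5 mmol/L = 0.0352 μmol/L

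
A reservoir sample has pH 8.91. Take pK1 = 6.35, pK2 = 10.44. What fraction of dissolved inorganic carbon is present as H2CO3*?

α₀ = 0.00267

α₀ = 1 / (1 + K1/[H⁺] + K1K2/[H⁺]²) = 1 / (1 + 10^+2.56 + 10^+1.03)
   = 1 / (1 + 363.08 + 10.715) = 1/374.79 = 0.002668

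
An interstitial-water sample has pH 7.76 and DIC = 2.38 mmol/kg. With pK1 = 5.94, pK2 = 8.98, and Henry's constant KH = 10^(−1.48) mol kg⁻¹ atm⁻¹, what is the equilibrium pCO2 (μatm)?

pCO2 = 1010 μatm

α₀ = 1 / (1 + K1/[H⁺] + K1K2/[H⁺]²) = 1 / (1 + 10^+1.82 + 10^+0.60)
   = 1 / (1 + 66.069 + 3.9811) = 1/71.050 = 0.01407
[CO2*] = α₀ × DIC = 0.01407 × 2.38 = 0.03350 mmol/kg
pCO2 = [CO2*]/KH = 3.350×10^-5 / 3.311×10^-2 = 1010 μatm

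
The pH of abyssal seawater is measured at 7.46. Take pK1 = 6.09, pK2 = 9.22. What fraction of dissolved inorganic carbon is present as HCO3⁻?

α₁ = 0.943

α₁ = 1 / (1 + [H⁺]/K1 + K2/[H⁺]) = 1 / (1 + 10^-1.37 + 10^-1.76)
   = 1 / (1 + 0.042658 + 0.017378) = 1/1.0600 = 0.9434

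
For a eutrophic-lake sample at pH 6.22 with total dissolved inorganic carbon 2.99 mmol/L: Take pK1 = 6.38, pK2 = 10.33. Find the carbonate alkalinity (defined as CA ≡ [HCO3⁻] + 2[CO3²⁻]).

CA = [HCO3⁻] + 2[CO3²⁻] = (α₁ + 2α₂)·DIC
At pH 6.22: [H⁺]/K1 = 10^0.16 = 1.4454, K2/[H⁺] = 10^-4.11 = 7.7625×10^-5
α₁ = 1/(1 + 1.4454 + 7.7625×10^-5) = 1/2.4455 = 0.4089; α₂ = α₁·K2/[H⁺] = 3.174×10^-5
α₁ + 2α₂ = 0.4090
CA = 0.4090 × 2.99 = 1.22 mmol/L

CA = 1.22 mmol/L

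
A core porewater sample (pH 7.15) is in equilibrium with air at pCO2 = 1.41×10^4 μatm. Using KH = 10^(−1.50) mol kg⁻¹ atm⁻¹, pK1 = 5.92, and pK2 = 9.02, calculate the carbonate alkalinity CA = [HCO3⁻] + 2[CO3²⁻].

[CO2*] = KH · pCO2 = 10^(−1.50) × 1.41×10^4×10^-6 = 4.459×10^-4 mol/kg
α₀ = 1/(1 + K1/[H⁺] + K1K2/[H⁺]²) = 1/(1 + 10^+1.23 + 10^-0.64) = 0.05491
DIC = [CO2*]/α₀ = 4.459×10^-4 / 0.05491 = 8.120 mmol/kg
CA = (α₁ + 2α₂)·DIC = (0.9325 + 2×0.01258) × 8.120 = 7.78 mmol/kg

CA = 7.78 mmol/kg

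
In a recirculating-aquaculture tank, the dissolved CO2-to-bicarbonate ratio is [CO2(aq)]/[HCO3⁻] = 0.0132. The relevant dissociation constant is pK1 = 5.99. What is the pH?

From K1 = [H⁺][HCO3⁻]/[CO2(aq)]:  pH = pK1 − log₁₀([CO2(aq)]/[HCO3⁻])
log₁₀(0.0132) = -1.879
pH = 5.99 − (-1.879) = 7.87

pH = 7.87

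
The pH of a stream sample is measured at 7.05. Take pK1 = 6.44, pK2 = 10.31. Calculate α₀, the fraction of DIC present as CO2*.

α₀ = 0.197

α₀ = 1 / (1 + K1/[H⁺] + K1K2/[H⁺]²) = 1 / (1 + 10^+0.61 + 10^-2.65)
   = 1 / (1 + 4.0738 + 0.0022387) = 1/5.0760 = 0.1970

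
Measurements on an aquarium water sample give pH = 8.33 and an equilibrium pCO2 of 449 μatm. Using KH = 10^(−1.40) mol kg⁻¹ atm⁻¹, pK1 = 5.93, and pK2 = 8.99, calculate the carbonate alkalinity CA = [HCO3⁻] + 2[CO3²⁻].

[CO2*] = KH · pCO2 = 10^(−1.40) × 449×10^-6 = 1.788×10^-5 mol/kg
α₀ = 1/(1 + K1/[H⁺] + K1K2/[H⁺]²) = 1/(1 + 10^+2.40 + 10^+1.74) = 0.003256
DIC = [CO2*]/α₀ = 1.788×10^-5 / 0.003256 = 5.490 mmol/kg
CA = (α₁ + 2α₂)·DIC = (0.8178 + 2×0.1789) × 5.490 = 6.45 mmol/kg

CA = 6.45 mmol/kg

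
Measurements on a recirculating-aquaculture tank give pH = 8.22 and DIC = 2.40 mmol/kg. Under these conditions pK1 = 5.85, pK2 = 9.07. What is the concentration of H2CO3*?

α₀ = 1 / (1 + K1/[H⁺] + K1K2/[H⁺]²) = 1 / (1 + 10^+2.37 + 10^+1.52)
   = 1 / (1 + 234.42 + 33.113) = 1/268.54 = 0.003724
[CO2*] = α₀ × DIC = 0.003724 × 2.40 = 0.00894 mmol/kg = 8.94 μmol/kg

[CO2*] = 8.94 μmol/kg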